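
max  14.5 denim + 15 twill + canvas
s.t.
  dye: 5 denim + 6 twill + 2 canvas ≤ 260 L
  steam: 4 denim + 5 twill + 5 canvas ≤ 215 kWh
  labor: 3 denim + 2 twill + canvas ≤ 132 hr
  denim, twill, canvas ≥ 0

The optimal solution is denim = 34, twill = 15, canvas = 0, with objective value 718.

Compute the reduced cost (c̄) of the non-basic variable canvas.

Check each constraint at x*: dye 260/260 (tight); steam 211/215 (slack 4); labor 132/132 (tight).
Since steam is not tight, its dual is 0.
From A_Bᵀ y = c: 5·y_dye + 3·y_labor = 14.5; 6·y_dye + 2·y_labor = 15.
→ y_dye = 2 and y_labor = 1.5.
Reduced cost of canvas: c₃ − yᵀa₃ = 1 − (2·2 + 1.5·1) = 1 − 5.5 = -4.5.

-4.5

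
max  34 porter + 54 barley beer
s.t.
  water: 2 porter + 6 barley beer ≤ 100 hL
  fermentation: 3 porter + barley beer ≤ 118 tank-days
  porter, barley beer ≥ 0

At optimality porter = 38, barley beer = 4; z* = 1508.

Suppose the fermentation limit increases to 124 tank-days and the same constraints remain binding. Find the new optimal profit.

1544

Both water and fermentation are binding at x*.
The binding rows give the dual system: 2·y_water + 3·y_fermentation = 34 and 6·y_water + 1·y_fermentation = 54.
→ y_water = 8 and y_fermentation = 6.
Δz = y_fermentation·Δb = 6 × (6) = 36, so new z* = 1508 + 36 = 1544.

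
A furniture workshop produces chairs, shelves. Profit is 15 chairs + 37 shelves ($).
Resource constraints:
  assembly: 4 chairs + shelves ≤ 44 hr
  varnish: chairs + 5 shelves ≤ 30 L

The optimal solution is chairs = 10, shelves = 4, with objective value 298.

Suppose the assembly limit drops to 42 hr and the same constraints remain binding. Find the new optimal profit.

294

At the optimum: assembly uses 44 of 44 (binding); varnish uses 30 of 30 (binding).
The binding rows give the dual system: 4·y_assembly + 1·y_varnish = 15 and 1·y_assembly + 5·y_varnish = 37.
→ y_assembly = 2 and y_varnish = 7.
Δz = y_assembly·Δb = 2 × (-2) = -4, so new z* = 298 − 4 = 294.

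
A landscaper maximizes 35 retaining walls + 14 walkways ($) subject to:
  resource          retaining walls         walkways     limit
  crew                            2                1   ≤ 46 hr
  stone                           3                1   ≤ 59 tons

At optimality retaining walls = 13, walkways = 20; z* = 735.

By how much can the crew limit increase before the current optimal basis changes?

13

Binding constraints: crew, stone. The basis is B = [[2,1],[3,1]] with det -1.
Per unit increase in crew, x* moves by d = (-1, 3).
The basis stays optimal until retaining walls reaches 0; allowable increase = 13 hr.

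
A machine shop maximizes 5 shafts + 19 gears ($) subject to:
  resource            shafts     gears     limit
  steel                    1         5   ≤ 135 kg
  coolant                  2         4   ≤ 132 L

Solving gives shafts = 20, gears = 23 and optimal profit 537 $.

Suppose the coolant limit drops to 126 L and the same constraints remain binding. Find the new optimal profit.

Check each constraint at x*: steel 135/135 (tight); coolant 132/132 (tight).
From A_Bᵀ y = c: 1·y_steel + 2·y_coolant = 5; 5·y_steel + 4·y_coolant = 19.
Solving: y_steel = 3, y_coolant = 1.
Δz = y_coolant·Δb = 1 × (-6) = -6, so new z* = 537 − 6 = 531.

531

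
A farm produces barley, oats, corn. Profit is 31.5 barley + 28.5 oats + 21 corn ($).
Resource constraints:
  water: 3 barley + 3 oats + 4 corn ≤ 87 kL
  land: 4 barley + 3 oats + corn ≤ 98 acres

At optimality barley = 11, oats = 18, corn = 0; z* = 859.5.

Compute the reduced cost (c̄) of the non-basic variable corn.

Check each constraint at x*: water 87/87 (tight); land 98/98 (tight).
The binding rows give the dual system: 3·y_water + 4·y_land = 31.5 and 3·y_water + 3·y_land = 28.5.
This yields shadow prices y_water = 6.5, y_land = 3.
Reduced cost of corn: c₃ − yᵀa₃ = 21 − (6.5·4 + 3·1) = 21 − 29 = -8.

-8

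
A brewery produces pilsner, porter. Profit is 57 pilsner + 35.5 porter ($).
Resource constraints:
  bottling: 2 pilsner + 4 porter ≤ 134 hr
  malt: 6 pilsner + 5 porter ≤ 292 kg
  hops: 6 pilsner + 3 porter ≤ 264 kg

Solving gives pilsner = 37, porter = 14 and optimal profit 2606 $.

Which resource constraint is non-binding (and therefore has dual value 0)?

bottling: 130/134 (slack 4)
malt: 292/292 (binding)
hops: 264/264 (binding)
By complementary slackness, a constraint with positive slack has shadow price 0 → bottling.

bottling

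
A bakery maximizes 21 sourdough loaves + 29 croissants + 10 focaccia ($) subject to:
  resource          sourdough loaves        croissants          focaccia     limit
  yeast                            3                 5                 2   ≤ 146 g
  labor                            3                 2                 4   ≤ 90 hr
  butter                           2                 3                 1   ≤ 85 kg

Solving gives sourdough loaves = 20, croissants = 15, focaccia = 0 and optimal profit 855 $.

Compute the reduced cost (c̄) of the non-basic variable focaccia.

Check each constraint at x*: yeast 135/146 (slack 11); labor 90/90 (tight); butter 85/85 (tight).
Slack constraints have shadow price 0 (complementary slackness).
The binding rows give the dual system: 3·y_labor + 2·y_butter = 21 and 2·y_labor + 3·y_butter = 29.
Solving: y_labor = 1, y_butter = 9.
Reduced cost of focaccia: c₃ − yᵀa₃ = 10 − (1·4 + 9·1) = 10 − 13 = -3.

-3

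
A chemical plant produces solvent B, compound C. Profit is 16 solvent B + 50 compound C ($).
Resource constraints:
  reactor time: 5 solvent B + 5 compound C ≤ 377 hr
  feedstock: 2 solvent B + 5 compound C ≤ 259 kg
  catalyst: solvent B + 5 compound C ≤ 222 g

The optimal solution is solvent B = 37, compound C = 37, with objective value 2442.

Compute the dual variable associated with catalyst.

Binding: feedstock and catalyst. Non-binding: reactor time (7 unused).
Since reactor time is not tight, its dual is 0.
The binding rows give the dual system: 2·y_feedstock + 1·y_catalyst = 16 and 5·y_feedstock + 5·y_catalyst = 50.
→ y_feedstock = 6 and y_catalyst = 4.
Shadow price of catalyst = 4.

4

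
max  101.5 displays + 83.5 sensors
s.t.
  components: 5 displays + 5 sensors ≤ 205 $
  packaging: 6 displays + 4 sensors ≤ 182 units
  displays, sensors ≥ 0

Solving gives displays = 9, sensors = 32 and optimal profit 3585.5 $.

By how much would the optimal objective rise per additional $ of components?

Check each constraint at x*: components 205/205 (tight); packaging 182/182 (tight).
The binding rows give the dual system: 5·y_components + 6·y_packaging = 101.5 and 5·y_components + 4·y_packaging = 83.5.
Solving: y_components = 9.5, y_packaging = 9.
Shadow price of components = 9.5.

9.5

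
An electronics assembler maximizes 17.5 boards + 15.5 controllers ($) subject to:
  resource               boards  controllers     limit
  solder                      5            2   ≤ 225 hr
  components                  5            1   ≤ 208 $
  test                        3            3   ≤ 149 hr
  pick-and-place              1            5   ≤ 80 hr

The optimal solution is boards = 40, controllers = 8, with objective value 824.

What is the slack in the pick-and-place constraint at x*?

0

pick-and-place used = 1·40 + 5·8 = 80; slack = 80 − 80 = 0.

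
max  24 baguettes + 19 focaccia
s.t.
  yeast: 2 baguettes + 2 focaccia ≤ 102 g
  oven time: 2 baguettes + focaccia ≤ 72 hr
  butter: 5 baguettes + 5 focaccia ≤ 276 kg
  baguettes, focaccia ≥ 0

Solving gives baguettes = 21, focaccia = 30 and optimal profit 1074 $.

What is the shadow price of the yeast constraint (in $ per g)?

7

Binding: yeast and oven time. Non-binding: butter (21 unused).
Slack constraints have shadow price 0 (complementary slackness).
Dual feasibility on the basic columns requires 2·y_yeast + 2·y_oven time = 24, 2·y_yeast + 1·y_oven time = 19.
This yields shadow prices y_yeast = 7, y_oven time = 5.
Shadow price of yeast = 7.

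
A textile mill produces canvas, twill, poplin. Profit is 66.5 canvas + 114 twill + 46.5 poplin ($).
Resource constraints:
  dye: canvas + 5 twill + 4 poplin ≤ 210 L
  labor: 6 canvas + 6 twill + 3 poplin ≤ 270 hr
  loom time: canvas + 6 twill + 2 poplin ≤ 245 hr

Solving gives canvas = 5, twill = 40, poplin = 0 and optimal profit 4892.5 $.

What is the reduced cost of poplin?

Check each constraint at x*: dye 205/210 (slack 5); labor 270/270 (tight); loom time 245/245 (tight).
By complementary slackness, y = 0 for the non-binding constraint.
Dual feasibility on the basic columns requires 6·y_labor + 1·y_loom time = 66.5, 6·y_labor + 6·y_loom time = 114.
Solving: y_labor = 9.5, y_loom time = 9.5.
Reduced cost of poplin: c₃ − yᵀa₃ = 46.5 − (9.5·3 + 9.5·2) = 46.5 − 47.5 = -1.

-1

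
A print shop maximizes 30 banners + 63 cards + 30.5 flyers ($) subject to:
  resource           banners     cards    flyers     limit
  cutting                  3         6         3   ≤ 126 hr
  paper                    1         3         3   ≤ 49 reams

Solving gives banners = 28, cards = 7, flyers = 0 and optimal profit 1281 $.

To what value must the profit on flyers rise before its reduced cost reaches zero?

At the optimum: cutting uses 126 of 126 (binding); paper uses 49 of 49 (binding).
The binding rows give the dual system: 3·y_cutting + 1·y_paper = 30 and 6·y_cutting + 3·y_paper = 63.
This yields shadow prices y_cutting = 9, y_paper = 3.
flyers enters the basis when its profit ≥ yᵀa₃ = 9·3 + 3·3 = 36.

36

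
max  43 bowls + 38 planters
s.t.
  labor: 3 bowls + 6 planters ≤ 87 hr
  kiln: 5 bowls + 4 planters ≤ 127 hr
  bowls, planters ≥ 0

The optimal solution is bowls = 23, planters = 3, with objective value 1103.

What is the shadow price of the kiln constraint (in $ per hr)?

Both labor and kiln are binding at x*.
Dual feasibility on the basic columns requires 3·y_labor + 5·y_kiln = 43, 6·y_labor + 4·y_kiln = 38.
Solving: y_labor = 1, y_kiln = 8.
Shadow price of kiln = 8.

8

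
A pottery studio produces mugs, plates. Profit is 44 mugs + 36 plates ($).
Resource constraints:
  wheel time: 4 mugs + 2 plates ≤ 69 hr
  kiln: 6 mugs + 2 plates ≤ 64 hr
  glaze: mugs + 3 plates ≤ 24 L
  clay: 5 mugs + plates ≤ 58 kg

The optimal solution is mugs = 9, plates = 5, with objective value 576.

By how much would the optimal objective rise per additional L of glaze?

Binding: kiln and glaze. Non-binding: wheel time (23 unused), clay (8 unused).
Slack constraints have shadow price 0 (complementary slackness).
From A_Bᵀ y = c: 6·y_kiln + 1·y_glaze = 44; 2·y_kiln + 3·y_glaze = 36.
This yields shadow prices y_kiln = 6, y_glaze = 8.
Shadow price of glaze = 8.

8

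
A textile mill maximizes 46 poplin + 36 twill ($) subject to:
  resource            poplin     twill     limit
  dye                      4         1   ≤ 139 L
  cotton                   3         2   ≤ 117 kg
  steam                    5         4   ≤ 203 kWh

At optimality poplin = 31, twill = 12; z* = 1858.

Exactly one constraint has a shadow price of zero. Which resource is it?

dye

dye: 136/139 (slack 3)
cotton: 117/117 (binding)
steam: 203/203 (binding)
By complementary slackness, a constraint with positive slack has shadow price 0 → dye.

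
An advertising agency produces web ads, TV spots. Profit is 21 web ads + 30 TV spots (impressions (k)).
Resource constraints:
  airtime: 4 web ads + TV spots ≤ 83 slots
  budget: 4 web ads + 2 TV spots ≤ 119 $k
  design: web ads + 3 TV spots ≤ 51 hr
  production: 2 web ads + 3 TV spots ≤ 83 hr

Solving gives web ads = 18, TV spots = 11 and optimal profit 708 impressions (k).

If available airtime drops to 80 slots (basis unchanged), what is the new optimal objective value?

Check each constraint at x*: airtime 83/83 (tight); budget 94/119 (slack 25); design 51/51 (tight); production 69/83 (slack 14).
Since budget, production are not tight, their duals are 0.
The binding rows give the dual system: 4·y_airtime + 1·y_design = 21 and 1·y_airtime + 3·y_design = 30.
Solving: y_airtime = 3, y_design = 9.
Δz = y_airtime·Δb = 3 × (-3) = -9, so new z* = 708 − 9 = 699.

699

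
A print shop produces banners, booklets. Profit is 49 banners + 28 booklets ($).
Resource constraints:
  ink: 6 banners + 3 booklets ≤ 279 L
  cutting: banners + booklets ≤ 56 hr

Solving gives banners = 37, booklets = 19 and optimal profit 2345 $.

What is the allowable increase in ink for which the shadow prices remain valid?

57

Binding constraints: ink, cutting. The basis is B = [[6,3],[1,1]] with det 3.
Per unit increase in ink, x* moves by d = (0.3333, -0.3333).
The basis stays optimal until booklets reaches 0; allowable increase = 57 L.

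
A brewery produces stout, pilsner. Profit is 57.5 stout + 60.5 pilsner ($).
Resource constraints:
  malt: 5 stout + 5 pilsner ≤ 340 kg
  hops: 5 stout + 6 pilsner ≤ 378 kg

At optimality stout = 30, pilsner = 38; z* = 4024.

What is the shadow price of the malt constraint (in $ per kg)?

8.5

Both malt and hops are binding at x*.
Dual feasibility on the basic columns requires 5·y_malt + 5·y_hops = 57.5, 5·y_malt + 6·y_hops = 60.5.
This yields shadow prices y_malt = 8.5, y_hops = 3.
Shadow price of malt = 8.5.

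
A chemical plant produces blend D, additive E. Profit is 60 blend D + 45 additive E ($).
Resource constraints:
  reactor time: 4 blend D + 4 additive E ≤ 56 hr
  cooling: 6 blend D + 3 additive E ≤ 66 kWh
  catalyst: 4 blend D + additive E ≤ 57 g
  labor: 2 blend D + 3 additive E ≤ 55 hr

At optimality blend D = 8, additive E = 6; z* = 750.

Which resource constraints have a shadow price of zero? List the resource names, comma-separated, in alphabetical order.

catalyst, labor

reactor time: 56/56 (binding)
cooling: 66/66 (binding)
catalyst: 38/57 (slack 19)
labor: 34/55 (slack 21)
By complementary slackness, a constraint with positive slack has shadow price 0 → catalyst, labor.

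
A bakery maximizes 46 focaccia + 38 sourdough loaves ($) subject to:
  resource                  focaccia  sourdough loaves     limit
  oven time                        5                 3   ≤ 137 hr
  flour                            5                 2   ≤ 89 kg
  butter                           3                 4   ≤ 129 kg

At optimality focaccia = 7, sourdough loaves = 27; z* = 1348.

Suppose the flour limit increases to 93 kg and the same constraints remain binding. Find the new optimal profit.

Check each constraint at x*: oven time 116/137 (slack 21); flour 89/89 (tight); butter 129/129 (tight).
Slack constraints have shadow price 0 (complementary slackness).
The binding rows give the dual system: 5·y_flour + 3·y_butter = 46 and 2·y_flour + 4·y_butter = 38.
→ y_flour = 5 and y_butter = 7.
Δz = y_flour·Δb = 5 × (4) = 20, so new z* = 1348 + 20 = 1368.

1368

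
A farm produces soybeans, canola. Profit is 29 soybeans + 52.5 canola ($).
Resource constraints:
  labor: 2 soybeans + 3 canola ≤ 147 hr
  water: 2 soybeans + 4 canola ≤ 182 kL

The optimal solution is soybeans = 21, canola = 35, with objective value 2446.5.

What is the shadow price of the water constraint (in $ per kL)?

9

Check each constraint at x*: labor 147/147 (tight); water 182/182 (tight).
The binding rows give the dual system: 2·y_labor + 2·y_water = 29 and 3·y_labor + 4·y_water = 52.5.
→ y_labor = 5.5 and y_water = 9.
Shadow price of water = 9.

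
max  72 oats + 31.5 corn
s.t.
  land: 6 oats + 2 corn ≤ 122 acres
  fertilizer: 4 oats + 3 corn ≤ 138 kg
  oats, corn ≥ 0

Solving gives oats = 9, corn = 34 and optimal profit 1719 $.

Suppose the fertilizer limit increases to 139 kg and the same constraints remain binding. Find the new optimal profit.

1723.5

Check each constraint at x*: land 122/122 (tight); fertilizer 138/138 (tight).
Dual feasibility on the basic columns requires 6·y_land + 4·y_fertilizer = 72, 2·y_land + 3·y_fertilizer = 31.5.
This yields shadow prices y_land = 9, y_fertilizer = 4.5.
Δz = y_fertilizer·Δb = 4.5 × (1) = 4.5, so new z* = 1719 + 4.5 = 1723.5.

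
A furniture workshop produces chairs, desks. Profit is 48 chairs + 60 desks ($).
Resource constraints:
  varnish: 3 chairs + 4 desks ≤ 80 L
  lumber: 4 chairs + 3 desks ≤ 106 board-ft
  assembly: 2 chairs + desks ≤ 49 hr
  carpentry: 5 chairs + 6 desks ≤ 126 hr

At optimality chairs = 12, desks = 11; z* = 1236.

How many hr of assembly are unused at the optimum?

assembly used = 2·12 + 1·11 = 35; slack = 49 − 35 = 14.

14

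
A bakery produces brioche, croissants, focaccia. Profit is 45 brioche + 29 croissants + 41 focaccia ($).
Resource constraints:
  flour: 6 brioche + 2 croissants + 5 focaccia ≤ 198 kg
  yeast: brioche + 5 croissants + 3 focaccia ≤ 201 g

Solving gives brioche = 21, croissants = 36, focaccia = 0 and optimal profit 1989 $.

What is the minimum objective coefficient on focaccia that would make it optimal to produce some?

44

At the optimum: flour uses 198 of 198 (binding); yeast uses 201 of 201 (binding).
The binding rows give the dual system: 6·y_flour + 1·y_yeast = 45 and 2·y_flour + 5·y_yeast = 29.
This yields shadow prices y_flour = 7, y_yeast = 3.
focaccia enters the basis when its profit ≥ yᵀa₃ = 7·5 + 3·3 = 44.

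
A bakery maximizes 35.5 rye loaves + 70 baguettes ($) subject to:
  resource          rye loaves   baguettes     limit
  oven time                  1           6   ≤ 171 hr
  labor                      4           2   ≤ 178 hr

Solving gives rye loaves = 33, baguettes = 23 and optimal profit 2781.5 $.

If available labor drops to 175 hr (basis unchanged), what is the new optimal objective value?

2762

Both oven time and labor are binding at x*.
From A_Bᵀ y = c: 1·y_oven time + 4·y_labor = 35.5; 6·y_oven time + 2·y_labor = 70.
This yields shadow prices y_oven time = 9.5, y_labor = 6.5.
Δz = y_labor·Δb = 6.5 × (-3) = -19.5, so new z* = 2781.5 − 19.5 = 2762.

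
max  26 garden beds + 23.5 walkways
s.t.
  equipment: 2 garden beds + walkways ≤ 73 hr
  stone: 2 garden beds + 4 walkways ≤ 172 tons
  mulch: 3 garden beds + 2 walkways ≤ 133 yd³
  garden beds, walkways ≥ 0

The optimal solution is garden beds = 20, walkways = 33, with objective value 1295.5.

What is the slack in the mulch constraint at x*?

7

mulch used = 3·20 + 2·33 = 126; slack = 133 − 126 = 7.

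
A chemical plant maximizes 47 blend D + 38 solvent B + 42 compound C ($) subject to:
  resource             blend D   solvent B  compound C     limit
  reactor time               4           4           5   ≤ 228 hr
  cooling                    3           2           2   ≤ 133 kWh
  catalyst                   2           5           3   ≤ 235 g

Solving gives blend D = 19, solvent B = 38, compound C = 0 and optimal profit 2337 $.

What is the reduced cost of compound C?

-1

Binding: reactor time and cooling. Non-binding: catalyst (7 unused).
Slack constraints have shadow price 0 (complementary slackness).
Dual feasibility on the basic columns requires 4·y_reactor time + 3·y_cooling = 47, 4·y_reactor time + 2·y_cooling = 38.
Solving: y_reactor time = 5, y_cooling = 9.
Reduced cost of compound C: c₃ − yᵀa₃ = 42 − (5·5 + 9·2) = 42 − 43 = -1.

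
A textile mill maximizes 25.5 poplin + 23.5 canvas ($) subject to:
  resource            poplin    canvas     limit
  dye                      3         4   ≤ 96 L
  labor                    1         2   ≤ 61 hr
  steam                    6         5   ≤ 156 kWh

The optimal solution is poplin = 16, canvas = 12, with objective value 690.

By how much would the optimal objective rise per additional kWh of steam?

Check each constraint at x*: dye 96/96 (tight); labor 40/61 (slack 21); steam 156/156 (tight).
Since labor is not tight, its dual is 0.
Dual feasibility on the basic columns requires 3·y_dye + 6·y_steam = 25.5, 4·y_dye + 5·y_steam = 23.5.
Solving: y_dye = 1.5, y_steam = 3.5.
Shadow price of steam = 3.5.

3.5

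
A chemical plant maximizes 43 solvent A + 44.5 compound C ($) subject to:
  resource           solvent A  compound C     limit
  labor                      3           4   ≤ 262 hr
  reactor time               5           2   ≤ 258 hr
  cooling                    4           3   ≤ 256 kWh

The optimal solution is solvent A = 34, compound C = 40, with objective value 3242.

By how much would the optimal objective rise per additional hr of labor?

7

Binding: labor and cooling. Non-binding: reactor time (8 unused).
Slack constraints have shadow price 0 (complementary slackness).
From A_Bᵀ y = c: 3·y_labor + 4·y_cooling = 43; 4·y_labor + 3·y_cooling = 44.5.
This yields shadow prices y_labor = 7, y_cooling = 5.5.
Shadow price of labor = 7.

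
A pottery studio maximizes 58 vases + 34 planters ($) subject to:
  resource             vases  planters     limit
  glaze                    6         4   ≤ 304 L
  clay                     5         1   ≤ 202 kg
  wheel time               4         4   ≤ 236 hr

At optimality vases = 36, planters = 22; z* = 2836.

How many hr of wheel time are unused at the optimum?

wheel time used = 4·36 + 4·22 = 232; slack = 236 − 232 = 4.

4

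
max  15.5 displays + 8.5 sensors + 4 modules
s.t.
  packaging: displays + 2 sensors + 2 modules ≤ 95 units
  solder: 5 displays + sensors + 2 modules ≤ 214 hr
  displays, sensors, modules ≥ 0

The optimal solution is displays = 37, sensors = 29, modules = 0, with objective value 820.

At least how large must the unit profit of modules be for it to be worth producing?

11

Both packaging and solder are binding at x*.
Dual feasibility on the basic columns requires 1·y_packaging + 5·y_solder = 15.5, 2·y_packaging + 1·y_solder = 8.5.
Solving: y_packaging = 3, y_solder = 2.5.
modules enters the basis when its profit ≥ yᵀa₃ = 3·2 + 2.5·2 = 11.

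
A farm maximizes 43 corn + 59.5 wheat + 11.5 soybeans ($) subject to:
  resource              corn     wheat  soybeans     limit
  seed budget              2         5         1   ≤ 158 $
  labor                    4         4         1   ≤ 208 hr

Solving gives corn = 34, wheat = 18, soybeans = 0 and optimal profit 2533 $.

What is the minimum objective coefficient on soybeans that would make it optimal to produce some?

At the optimum: seed budget uses 158 of 158 (binding); labor uses 208 of 208 (binding).
The binding rows give the dual system: 2·y_seed budget + 4·y_labor = 43 and 5·y_seed budget + 4·y_labor = 59.5.
Solving: y_seed budget = 5.5, y_labor = 8.
soybeans enters the basis when its profit ≥ yᵀa₃ = 5.5·1 + 8·1 = 13.5.

13.5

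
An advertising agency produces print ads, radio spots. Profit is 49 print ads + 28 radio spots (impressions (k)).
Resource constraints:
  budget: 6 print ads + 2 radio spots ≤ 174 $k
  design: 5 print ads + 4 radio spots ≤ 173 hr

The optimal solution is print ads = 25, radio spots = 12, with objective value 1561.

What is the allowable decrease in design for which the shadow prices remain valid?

Binding constraints: budget, design. The basis is B = [[6,2],[5,4]] with det 14.
Per unit decrease in design, x* moves by d = (0.1429, -0.4286).
The basis stays optimal until radio spots reaches 0; allowable decrease = 28 hr.

28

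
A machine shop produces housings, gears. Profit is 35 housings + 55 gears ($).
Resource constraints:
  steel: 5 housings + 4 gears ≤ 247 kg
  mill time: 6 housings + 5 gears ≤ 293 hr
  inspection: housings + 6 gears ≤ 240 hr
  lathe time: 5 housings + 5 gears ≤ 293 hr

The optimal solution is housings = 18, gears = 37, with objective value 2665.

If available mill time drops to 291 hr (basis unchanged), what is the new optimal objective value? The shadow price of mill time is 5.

Δb = -2, so new z* = 2665 + (5)·(-2) = 2665 − 10 = 2655.

2655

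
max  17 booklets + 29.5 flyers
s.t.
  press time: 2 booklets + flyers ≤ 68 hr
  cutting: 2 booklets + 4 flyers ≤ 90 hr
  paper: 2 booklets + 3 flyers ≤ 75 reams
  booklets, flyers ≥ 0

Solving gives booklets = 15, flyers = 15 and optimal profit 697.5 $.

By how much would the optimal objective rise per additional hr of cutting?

At the optimum: press time uses 45 of 68 (slack = 23); cutting uses 90 of 90 (binding); paper uses 75 of 75 (binding).
Slack constraints have shadow price 0 (complementary slackness).
Dual feasibility on the basic columns requires 2·y_cutting + 2·y_paper = 17, 4·y_cutting + 3·y_paper = 29.5.
Solving: y_cutting = 4, y_paper = 4.5.
Shadow price of cutting = 4.

4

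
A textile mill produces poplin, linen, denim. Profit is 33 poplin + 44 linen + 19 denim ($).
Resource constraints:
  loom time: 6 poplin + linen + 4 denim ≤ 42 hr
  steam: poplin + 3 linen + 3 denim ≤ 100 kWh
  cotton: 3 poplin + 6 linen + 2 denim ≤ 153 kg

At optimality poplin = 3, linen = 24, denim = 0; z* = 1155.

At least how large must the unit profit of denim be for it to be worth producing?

22

At the optimum: loom time uses 42 of 42 (binding); steam uses 75 of 100 (slack = 25); cotton uses 153 of 153 (binding).
By complementary slackness, y = 0 for the non-binding constraint.
The binding rows give the dual system: 6·y_loom time + 3·y_cotton = 33 and 1·y_loom time + 6·y_cotton = 44.
Solving: y_loom time = 2, y_cotton = 7.
denim enters the basis when its profit ≥ yᵀa₃ = 2·4 + 7·2 = 22.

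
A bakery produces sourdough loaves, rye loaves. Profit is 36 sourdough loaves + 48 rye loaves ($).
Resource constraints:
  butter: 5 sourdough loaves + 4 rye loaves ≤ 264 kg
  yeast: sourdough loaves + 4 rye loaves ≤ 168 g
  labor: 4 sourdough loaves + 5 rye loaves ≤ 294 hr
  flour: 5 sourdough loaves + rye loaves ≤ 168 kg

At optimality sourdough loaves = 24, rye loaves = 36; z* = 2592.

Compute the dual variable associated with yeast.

Check each constraint at x*: butter 264/264 (tight); yeast 168/168 (tight); labor 276/294 (slack 18); flour 156/168 (slack 12).
Slack constraints have shadow price 0 (complementary slackness).
From A_Bᵀ y = c: 5·y_butter + 1·y_yeast = 36; 4·y_butter + 4·y_yeast = 48.
This yields shadow prices y_butter = 6, y_yeast = 6.
Shadow price of yeast = 6.

6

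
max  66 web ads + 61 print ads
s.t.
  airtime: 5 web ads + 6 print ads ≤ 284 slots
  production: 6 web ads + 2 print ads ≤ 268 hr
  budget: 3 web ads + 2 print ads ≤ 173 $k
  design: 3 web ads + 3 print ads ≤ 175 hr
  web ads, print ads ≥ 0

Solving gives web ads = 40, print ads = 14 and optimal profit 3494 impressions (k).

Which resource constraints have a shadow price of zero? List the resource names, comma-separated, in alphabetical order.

airtime: 284/284 (binding)
production: 268/268 (binding)
budget: 148/173 (slack 25)
design: 162/175 (slack 13)
By complementary slackness, a constraint with positive slack has shadow price 0 → budget, design.

budget, design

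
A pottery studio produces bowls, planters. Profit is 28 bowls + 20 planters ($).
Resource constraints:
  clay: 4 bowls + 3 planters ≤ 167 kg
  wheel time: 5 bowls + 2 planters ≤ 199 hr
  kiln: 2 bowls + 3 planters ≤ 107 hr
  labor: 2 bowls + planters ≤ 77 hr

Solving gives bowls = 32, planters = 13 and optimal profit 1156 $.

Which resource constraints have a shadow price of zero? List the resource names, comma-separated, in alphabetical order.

kiln, wheel time

clay: 167/167 (binding)
wheel time: 186/199 (slack 13)
kiln: 103/107 (slack 4)
labor: 77/77 (binding)
By complementary slackness, a constraint with positive slack has shadow price 0 → kiln, wheel time.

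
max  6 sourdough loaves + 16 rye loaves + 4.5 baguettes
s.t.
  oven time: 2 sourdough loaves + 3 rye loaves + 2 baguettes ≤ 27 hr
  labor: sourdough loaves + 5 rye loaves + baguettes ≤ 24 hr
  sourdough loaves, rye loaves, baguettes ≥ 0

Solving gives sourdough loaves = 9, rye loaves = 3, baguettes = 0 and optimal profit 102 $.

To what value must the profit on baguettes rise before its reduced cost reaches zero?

6

At the optimum: oven time uses 27 of 27 (binding); labor uses 24 of 24 (binding).
From A_Bᵀ y = c: 2·y_oven time + 1·y_labor = 6; 3·y_oven time + 5·y_labor = 16.
→ y_oven time = 2 and y_labor = 2.
baguettes enters the basis when its profit ≥ yᵀa₃ = 2·2 + 2·1 = 6.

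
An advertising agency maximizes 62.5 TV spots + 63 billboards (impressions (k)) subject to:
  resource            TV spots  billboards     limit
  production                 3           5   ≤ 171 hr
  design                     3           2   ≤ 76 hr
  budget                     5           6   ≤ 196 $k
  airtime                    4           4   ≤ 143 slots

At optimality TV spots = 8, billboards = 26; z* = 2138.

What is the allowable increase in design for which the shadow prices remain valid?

14

Binding constraints: design, budget. The basis is B = [[3,2],[5,6]] with det 8.
Per unit increase in design, x* moves by d = (0.75, -0.625).
The basis stays optimal until airtime becomes binding; allowable increase = 14 hr.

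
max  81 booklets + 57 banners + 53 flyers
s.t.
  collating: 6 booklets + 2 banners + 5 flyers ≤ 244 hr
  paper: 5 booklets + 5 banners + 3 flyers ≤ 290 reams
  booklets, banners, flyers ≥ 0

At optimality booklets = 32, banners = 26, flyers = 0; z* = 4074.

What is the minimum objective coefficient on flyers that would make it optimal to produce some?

57

Check each constraint at x*: collating 244/244 (tight); paper 290/290 (tight).
From A_Bᵀ y = c: 6·y_collating + 5·y_paper = 81; 2·y_collating + 5·y_paper = 57.
→ y_collating = 6 and y_paper = 9.
flyers enters the basis when its profit ≥ yᵀa₃ = 6·5 + 9·3 = 57.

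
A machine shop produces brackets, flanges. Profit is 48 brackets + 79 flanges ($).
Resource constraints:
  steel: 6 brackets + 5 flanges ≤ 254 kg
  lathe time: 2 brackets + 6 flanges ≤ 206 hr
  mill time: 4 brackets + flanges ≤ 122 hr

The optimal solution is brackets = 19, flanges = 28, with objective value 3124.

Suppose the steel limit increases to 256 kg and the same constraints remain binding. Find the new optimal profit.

3134

Binding: steel and lathe time. Non-binding: mill time (18 unused).
Slack constraints have shadow price 0 (complementary slackness).
From A_Bᵀ y = c: 6·y_steel + 2·y_lathe time = 48; 5·y_steel + 6·y_lathe time = 79.
→ y_steel = 5 and y_lathe time = 9.
Δz = y_steel·Δb = 5 × (2) = 10, so new z* = 3124 + 10 = 3134.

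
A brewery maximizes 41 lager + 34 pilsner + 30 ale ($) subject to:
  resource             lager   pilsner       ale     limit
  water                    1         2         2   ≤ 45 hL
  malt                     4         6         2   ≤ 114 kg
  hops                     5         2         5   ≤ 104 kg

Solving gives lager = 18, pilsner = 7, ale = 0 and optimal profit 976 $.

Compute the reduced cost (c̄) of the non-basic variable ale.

-3

Binding: malt and hops. Non-binding: water (13 unused).
By complementary slackness, y = 0 for the non-binding constraint.
From A_Bᵀ y = c: 4·y_malt + 5·y_hops = 41; 6·y_malt + 2·y_hops = 34.
This yields shadow prices y_malt = 4, y_hops = 5.
Reduced cost of ale: c₃ − yᵀa₃ = 30 − (4·2 + 5·5) = 30 − 33 = -3.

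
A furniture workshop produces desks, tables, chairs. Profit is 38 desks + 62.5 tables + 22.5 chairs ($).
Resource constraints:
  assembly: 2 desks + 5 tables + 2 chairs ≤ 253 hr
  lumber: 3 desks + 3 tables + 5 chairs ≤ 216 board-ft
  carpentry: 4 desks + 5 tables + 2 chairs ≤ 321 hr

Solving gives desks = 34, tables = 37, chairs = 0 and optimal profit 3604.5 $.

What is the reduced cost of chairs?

Check each constraint at x*: assembly 253/253 (tight); lumber 213/216 (slack 3); carpentry 321/321 (tight).
By complementary slackness, y = 0 for the non-binding constraint.
From A_Bᵀ y = c: 2·y_assembly + 4·y_carpentry = 38; 5·y_assembly + 5·y_carpentry = 62.5.
→ y_assembly = 6 and y_carpentry = 6.5.
Reduced cost of chairs: c₃ − yᵀa₃ = 22.5 − (6·2 + 6.5·2) = 22.5 − 25 = -2.5.

-2.5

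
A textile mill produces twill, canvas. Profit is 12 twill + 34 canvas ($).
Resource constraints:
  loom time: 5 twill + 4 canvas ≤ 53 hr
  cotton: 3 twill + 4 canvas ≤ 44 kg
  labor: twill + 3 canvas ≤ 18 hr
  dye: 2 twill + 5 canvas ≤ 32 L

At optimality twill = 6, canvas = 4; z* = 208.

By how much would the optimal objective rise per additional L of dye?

2

Binding: labor and dye. Non-binding: loom time (7 unused), cotton (10 unused).
By complementary slackness, y = 0 for the non-binding constraints.
From A_Bᵀ y = c: 1·y_labor + 2·y_dye = 12; 3·y_labor + 5·y_dye = 34.
This yields shadow prices y_labor = 8, y_dye = 2.
Shadow price of dye = 2.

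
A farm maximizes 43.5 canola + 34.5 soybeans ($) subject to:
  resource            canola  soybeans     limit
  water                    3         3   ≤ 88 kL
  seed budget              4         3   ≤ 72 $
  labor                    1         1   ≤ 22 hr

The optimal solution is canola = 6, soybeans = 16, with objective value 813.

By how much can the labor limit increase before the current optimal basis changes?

2

Binding constraints: seed budget, labor. The basis is B = [[4,3],[1,1]] with det 1.
Per unit increase in labor, x* moves by d = (-3, 4).
The basis stays optimal until canola reaches 0; allowable increase = 2 hr.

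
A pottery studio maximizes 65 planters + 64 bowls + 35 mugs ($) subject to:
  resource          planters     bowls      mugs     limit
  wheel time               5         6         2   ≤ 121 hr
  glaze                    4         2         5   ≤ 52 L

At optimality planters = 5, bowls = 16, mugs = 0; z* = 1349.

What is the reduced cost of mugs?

Both wheel time and glaze are binding at x*.
Dual feasibility on the basic columns requires 5·y_wheel time + 4·y_glaze = 65, 6·y_wheel time + 2·y_glaze = 64.
Solving: y_wheel time = 9, y_glaze = 5.
Reduced cost of mugs: c₃ − yᵀa₃ = 35 − (9·2 + 5·5) = 35 − 43 = -8.

-8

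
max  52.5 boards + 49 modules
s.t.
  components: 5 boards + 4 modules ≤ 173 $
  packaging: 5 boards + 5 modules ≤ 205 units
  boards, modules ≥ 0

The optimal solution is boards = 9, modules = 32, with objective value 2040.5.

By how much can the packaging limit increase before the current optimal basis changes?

11.25

Binding constraints: components, packaging. The basis is B = [[5,4],[5,5]] with det 5.
Per unit increase in packaging, x* moves by d = (-0.8, 1).
The basis stays optimal until boards reaches 0; allowable increase = 11.25 units.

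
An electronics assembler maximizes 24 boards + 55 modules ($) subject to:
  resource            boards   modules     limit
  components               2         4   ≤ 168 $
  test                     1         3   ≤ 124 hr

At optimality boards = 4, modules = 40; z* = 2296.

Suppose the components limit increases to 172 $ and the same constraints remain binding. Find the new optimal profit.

Both components and test are binding at x*.
From A_Bᵀ y = c: 2·y_components + 1·y_test = 24; 4·y_components + 3·y_test = 55.
This yields shadow prices y_components = 8.5, y_test = 7.
Δz = y_components·Δb = 8.5 × (4) = 34, so new z* = 2296 + 34 = 2330.

2330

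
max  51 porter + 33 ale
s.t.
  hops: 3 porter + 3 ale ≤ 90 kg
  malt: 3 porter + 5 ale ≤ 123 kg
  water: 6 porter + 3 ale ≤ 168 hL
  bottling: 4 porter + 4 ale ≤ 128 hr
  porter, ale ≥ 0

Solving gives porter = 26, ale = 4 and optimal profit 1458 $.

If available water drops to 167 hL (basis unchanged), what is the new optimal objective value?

1452

Check each constraint at x*: hops 90/90 (tight); malt 98/123 (slack 25); water 168/168 (tight); bottling 120/128 (slack 8).
Since malt, bottling are not tight, their duals are 0.
Dual feasibility on the basic columns requires 3·y_hops + 6·y_water = 51, 3·y_hops + 3·y_water = 33.
Solving: y_hops = 5, y_water = 6.
Δz = y_water·Δb = 6 × (-1) = -6, so new z* = 1458 − 6 = 1452.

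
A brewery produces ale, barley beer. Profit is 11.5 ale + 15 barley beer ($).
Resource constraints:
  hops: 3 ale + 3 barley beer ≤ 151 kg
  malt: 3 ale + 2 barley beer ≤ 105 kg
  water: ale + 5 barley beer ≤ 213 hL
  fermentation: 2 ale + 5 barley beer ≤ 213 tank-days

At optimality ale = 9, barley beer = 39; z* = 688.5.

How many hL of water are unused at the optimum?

water used = 1·9 + 5·39 = 204; slack = 213 − 204 = 9.

9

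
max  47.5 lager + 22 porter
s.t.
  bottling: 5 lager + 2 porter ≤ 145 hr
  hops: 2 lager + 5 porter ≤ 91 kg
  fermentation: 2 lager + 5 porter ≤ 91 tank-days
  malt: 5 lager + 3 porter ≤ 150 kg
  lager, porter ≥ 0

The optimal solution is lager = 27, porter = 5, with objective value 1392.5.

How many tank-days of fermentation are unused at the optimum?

fermentation used = 2·27 + 5·5 = 79; slack = 91 − 79 = 12.

12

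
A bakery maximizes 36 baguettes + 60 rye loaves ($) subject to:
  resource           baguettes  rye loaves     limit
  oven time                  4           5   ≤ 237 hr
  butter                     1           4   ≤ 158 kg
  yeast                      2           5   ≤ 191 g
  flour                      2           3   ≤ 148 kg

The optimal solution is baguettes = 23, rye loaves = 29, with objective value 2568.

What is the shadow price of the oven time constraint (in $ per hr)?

6

Check each constraint at x*: oven time 237/237 (tight); butter 139/158 (slack 19); yeast 191/191 (tight); flour 133/148 (slack 15).
Slack constraints have shadow price 0 (complementary slackness).
Dual feasibility on the basic columns requires 4·y_oven time + 2·y_yeast = 36, 5·y_oven time + 5·y_yeast = 60.
Solving: y_oven time = 6, y_yeast = 6.
Shadow price of oven time = 6.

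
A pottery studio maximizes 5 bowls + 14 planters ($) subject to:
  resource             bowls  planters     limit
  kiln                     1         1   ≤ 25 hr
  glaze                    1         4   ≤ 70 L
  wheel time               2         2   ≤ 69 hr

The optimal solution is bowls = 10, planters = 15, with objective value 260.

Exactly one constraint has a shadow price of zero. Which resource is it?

kiln: 25/25 (binding)
glaze: 70/70 (binding)
wheel time: 50/69 (slack 19)
By complementary slackness, a constraint with positive slack has shadow price 0 → wheel time.

wheel time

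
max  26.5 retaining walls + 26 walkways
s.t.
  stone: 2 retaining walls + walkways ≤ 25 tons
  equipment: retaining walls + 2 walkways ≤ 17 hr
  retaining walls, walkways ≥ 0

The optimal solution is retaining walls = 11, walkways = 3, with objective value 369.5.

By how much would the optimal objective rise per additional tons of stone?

At the optimum: stone uses 25 of 25 (binding); equipment uses 17 of 17 (binding).
From A_Bᵀ y = c: 2·y_stone + 1·y_equipment = 26.5; 1·y_stone + 2·y_equipment = 26.
Solving: y_stone = 9, y_equipment = 8.5.
Shadow price of stone = 9.

9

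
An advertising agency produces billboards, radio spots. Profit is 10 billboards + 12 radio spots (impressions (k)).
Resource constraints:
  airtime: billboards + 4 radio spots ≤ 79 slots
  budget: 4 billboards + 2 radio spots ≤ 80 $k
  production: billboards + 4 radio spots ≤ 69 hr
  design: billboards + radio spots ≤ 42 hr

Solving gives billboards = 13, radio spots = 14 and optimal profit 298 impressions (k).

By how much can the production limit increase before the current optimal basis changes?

10

Binding constraints: budget, production. The basis is B = [[4,2],[1,4]] with det 14.
Per unit increase in production, x* moves by d = (-0.1429, 0.2857).
The basis stays optimal until airtime becomes binding; allowable increase = 10 hr.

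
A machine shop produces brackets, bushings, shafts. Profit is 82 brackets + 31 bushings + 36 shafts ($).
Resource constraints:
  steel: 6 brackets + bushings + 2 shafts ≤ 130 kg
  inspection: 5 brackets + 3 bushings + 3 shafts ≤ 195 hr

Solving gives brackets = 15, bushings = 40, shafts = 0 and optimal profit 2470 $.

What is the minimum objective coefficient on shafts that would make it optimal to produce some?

At the optimum: steel uses 130 of 130 (binding); inspection uses 195 of 195 (binding).
The binding rows give the dual system: 6·y_steel + 5·y_inspection = 82 and 1·y_steel + 3·y_inspection = 31.
This yields shadow prices y_steel = 7, y_inspection = 8.
shafts enters the basis when its profit ≥ yᵀa₃ = 7·2 + 8·3 = 38.

38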